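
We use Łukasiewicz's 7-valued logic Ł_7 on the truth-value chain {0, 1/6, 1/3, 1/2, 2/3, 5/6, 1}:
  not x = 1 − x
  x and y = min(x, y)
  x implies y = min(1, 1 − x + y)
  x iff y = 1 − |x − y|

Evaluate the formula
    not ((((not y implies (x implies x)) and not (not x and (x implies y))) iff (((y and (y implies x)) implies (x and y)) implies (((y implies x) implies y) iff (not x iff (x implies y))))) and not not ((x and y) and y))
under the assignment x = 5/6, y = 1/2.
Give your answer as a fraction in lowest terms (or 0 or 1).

1/2

not y = not 1/2 = 1/2
x implies x = 5/6 implies 5/6 = 1
not y implies (x implies x) = 1/2 implies 1 = 1
not x = not 5/6 = 1/6
x implies y = 5/6 implies 1/2 = 2/3
not x and (x implies y) = 1/6 and 2/3 = 1/6
not (not x and (x implies y)) = not 1/6 = 5/6
(not y implies (x implies x)) and not (not x and (x implies y)) = 1 and 5/6 = 5/6
y implies x = 1/2 implies 5/6 = 1
y and (y implies x) = 1/2 and 1 = 1/2
x and y = 5/6 and 1/2 = 1/2
(y and (y implies x)) implies (x and y) = 1/2 implies 1/2 = 1
y implies x = 1/2 implies 5/6 = 1
(y implies x) implies y = 1 implies 1/2 = 1/2
not x = not 5/6 = 1/6
x implies y = 5/6 implies 1/2 = 2/3
not x iff (x implies y) = 1/6 iff 2/3 = 1/2
((y implies x) implies y) iff (not x iff (x implies y)) = 1/2 iff 1/2 = 1
((y and (y implies x)) implies (x and y)) implies (((y implies x) implies y) iff (not x iff (x implies y))) = 1 implies 1 = 1
((not y implies (x implies x)) and not (not x and (x implies y))) iff (((y and (y implies x)) implies (x and y)) implies (((y implies x) implies y) iff (not x iff (x implies y)))) = 5/6 iff 1 = 5/6
x and y = 5/6 and 1/2 = 1/2
(x and y) and y = 1/2 and 1/2 = 1/2
not ((x and y) and y) = not 1/2 = 1/2
not not ((x and y) and y) = not 1/2 = 1/2
(((not y implies (x implies x)) and not (not x and (x implies y))) iff (((y and (y implies x)) implies (x and y)) implies (((y implies x) implies y) iff (not x iff (x implies y))))) and not not ((x and y) and y) = 5/6 and 1/2 = 1/2
not ((((not y implies (x implies x)) and not (not x and (x implies y))) iff (((y and (y implies x)) implies (x and y)) implies (((y implies x) implies y) iff (not x iff (x implies y))))) and not not ((x and y) and y)) = not 1/2 = 1/2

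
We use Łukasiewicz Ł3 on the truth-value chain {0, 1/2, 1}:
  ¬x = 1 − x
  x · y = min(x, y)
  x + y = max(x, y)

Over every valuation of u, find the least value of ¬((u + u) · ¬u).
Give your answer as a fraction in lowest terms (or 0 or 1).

1/2

Take u = 1/2:
u + u = 1/2 + 1/2 = 1/2
¬u = ¬1/2 = 1/2
(u + u) · ¬u = 1/2 · 1/2 = 1/2
¬((u + u) · ¬u) = ¬1/2 = 1/2
No assignment yields a value below 1/2, so this is the minimum.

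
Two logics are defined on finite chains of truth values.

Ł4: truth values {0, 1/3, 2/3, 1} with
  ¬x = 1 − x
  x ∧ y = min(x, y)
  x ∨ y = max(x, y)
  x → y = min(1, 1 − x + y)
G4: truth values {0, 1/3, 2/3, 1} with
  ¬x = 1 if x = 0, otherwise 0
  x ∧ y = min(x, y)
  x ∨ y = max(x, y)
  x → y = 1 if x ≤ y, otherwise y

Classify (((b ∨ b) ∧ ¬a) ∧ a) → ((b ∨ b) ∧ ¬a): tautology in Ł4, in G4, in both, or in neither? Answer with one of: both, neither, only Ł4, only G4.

both

In Ł4: every assignment gives 1 — tautology.
In G4: every assignment gives 1 — tautology.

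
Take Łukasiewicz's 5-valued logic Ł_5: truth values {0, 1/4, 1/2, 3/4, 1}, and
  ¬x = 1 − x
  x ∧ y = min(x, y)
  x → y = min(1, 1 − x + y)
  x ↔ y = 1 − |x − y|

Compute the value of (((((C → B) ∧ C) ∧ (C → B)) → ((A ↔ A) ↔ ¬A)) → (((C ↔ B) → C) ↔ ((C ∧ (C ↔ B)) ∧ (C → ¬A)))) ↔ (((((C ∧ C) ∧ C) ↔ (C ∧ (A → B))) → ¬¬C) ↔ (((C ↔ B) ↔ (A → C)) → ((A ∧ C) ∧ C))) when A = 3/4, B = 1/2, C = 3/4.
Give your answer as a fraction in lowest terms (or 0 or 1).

3/4

C → B = 3/4 → 1/2 = 3/4
(C → B) ∧ C = 3/4 ∧ 3/4 = 3/4
C → B = 3/4 → 1/2 = 3/4
((C → B) ∧ C) ∧ (C → B) = 3/4 ∧ 3/4 = 3/4
A ↔ A = 3/4 ↔ 3/4 = 1
¬A = ¬3/4 = 1/4
(A ↔ A) ↔ ¬A = 1 ↔ 1/4 = 1/4
(((C → B) ∧ C) ∧ (C → B)) → ((A ↔ A) ↔ ¬A) = 3/4 → 1/4 = 1/2
C ↔ B = 3/4 ↔ 1/2 = 3/4
(C ↔ B) → C = 3/4 → 3/4 = 1
C ↔ B = 3/4 ↔ 1/2 = 3/4
C ∧ (C ↔ B) = 3/4 ∧ 3/4 = 3/4
¬A = ¬3/4 = 1/4
C → ¬A = 3/4 → 1/4 = 1/2
(C ∧ (C ↔ B)) ∧ (C → ¬A) = 3/4 ∧ 1/2 = 1/2
((C ↔ B) → C) ↔ ((C ∧ (C ↔ B)) ∧ (C → ¬A)) = 1 ↔ 1/2 = 1/2
((((C → B) ∧ C) ∧ (C → B)) → ((A ↔ A) ↔ ¬A)) → (((C ↔ B) → C) ↔ ((C ∧ (C ↔ B)) ∧ (C → ¬A))) = 1/2 → 1/2 = 1
C ∧ C = 3/4 ∧ 3/4 = 3/4
(C ∧ C) ∧ C = 3/4 ∧ 3/4 = 3/4
A → B = 3/4 → 1/2 = 3/4
C ∧ (A → B) = 3/4 ∧ 3/4 = 3/4
((C ∧ C) ∧ C) ↔ (C ∧ (A → B)) = 3/4 ↔ 3/4 = 1
¬C = ¬3/4 = 1/4
¬¬C = ¬1/4 = 3/4
(((C ∧ C) ∧ C) ↔ (C ∧ (A → B))) → ¬¬C = 1 → 3/4 = 3/4
C ↔ B = 3/4 ↔ 1/2 = 3/4
A → C = 3/4 → 3/4 = 1
(C ↔ B) ↔ (A → C) = 3/4 ↔ 1 = 3/4
A ∧ C = 3/4 ∧ 3/4 = 3/4
(A ∧ C) ∧ C = 3/4 ∧ 3/4 = 3/4
((C ↔ B) ↔ (A → C)) → ((A ∧ C) ∧ C) = 3/4 → 3/4 = 1
((((C ∧ C) ∧ C) ↔ (C ∧ (A → B))) → ¬¬C) ↔ (((C ↔ B) ↔ (A → C)) → ((A ∧ C) ∧ C)) = 3/4 ↔ 1 = 3/4
(((((C → B) ∧ C) ∧ (C → B)) → ((A ↔ A) ↔ ¬A)) → (((C ↔ B) → C) ↔ ((C ∧ (C ↔ B)) ∧ (C → ¬A)))) ↔ (((((C ∧ C) ∧ C) ↔ (C ∧ (A → B))) → ¬¬C) ↔ (((C ↔ B) ↔ (A → C)) → ((A ∧ C) ∧ C))) = 1 ↔ 3/4 = 3/4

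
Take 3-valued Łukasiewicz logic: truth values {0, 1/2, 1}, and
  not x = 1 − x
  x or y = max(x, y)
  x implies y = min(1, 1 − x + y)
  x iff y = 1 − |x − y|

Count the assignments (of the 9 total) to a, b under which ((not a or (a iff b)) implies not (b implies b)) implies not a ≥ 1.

7

a = 0, b = 0 ↦ 1  ≥
a = 0, b = 1/2 ↦ 1  ≥
a = 0, b = 1 ↦ 1  ≥
a = 1/2, b = 0 ↦ 1  ≥
a = 1/2, b = 1/2 ↦ 1  ≥
a = 1/2, b = 1 ↦ 1  ≥
a = 1, b = 0 ↦ 0  <
a = 1, b = 1/2 ↦ 1/2  <
a = 1, b = 1 ↦ 1  ≥
So 7 of the 9 assignments meet the threshold.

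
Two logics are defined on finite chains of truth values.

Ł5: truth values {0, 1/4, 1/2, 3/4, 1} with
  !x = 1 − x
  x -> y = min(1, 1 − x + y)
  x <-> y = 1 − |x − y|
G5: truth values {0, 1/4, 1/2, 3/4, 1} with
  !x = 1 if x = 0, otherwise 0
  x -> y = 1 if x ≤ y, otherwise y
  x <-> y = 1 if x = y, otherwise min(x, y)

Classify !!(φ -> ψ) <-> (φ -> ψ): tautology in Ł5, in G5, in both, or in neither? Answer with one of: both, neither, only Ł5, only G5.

In Ł5: every assignment gives 1 — tautology.
In G5: at φ = 1/2, ψ = 1/4 the value is 1/4 — not a tautology.

only Ł5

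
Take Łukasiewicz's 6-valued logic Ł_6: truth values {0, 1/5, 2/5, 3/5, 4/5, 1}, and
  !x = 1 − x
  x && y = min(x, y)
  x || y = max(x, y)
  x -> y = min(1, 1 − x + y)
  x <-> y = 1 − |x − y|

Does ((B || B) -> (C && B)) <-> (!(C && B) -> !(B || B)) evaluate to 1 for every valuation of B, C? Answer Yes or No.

Yes

At B = 1/5, C = 1, for instance:
B || B = 1/5 || 1/5 = 1/5
C && B = 1 && 1/5 = 1/5
(B || B) -> (C && B) = 1/5 -> 1/5 = 1
!(C && B) = !1/5 = 4/5
!(B || B) = !1/5 = 4/5
!(C && B) -> !(B || B) = 4/5 -> 4/5 = 1
((B || B) -> (C && B)) <-> (!(C && B) -> !(B || B)) = 1 <-> 1 = 1
and checking the remaining 35 assignments likewise gives ≥ 1 in every case.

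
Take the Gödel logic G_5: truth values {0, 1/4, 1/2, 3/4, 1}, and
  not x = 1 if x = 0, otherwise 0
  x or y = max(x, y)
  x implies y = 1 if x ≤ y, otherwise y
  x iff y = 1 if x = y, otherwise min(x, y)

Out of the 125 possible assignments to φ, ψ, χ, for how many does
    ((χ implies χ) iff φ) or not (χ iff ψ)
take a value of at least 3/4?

value 1: 57 assignments (counts)
value 3/4: 17 assignments (counts)
value 1/2: 17 assignments
value 1/4: 17 assignments
value 0: 17 assignments
So 74 of the 125 assignments meet the threshold.

74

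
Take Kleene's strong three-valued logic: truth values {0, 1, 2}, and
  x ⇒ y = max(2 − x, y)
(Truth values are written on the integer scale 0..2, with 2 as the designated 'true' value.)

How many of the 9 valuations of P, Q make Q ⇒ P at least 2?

P = 0, Q = 0 ↦ 2  ≥
P = 0, Q = 1 ↦ 1  <
P = 0, Q = 2 ↦ 0  <
P = 1, Q = 0 ↦ 2  ≥
P = 1, Q = 1 ↦ 1  <
P = 1, Q = 2 ↦ 1  <
P = 2, Q = 0 ↦ 2  ≥
P = 2, Q = 1 ↦ 2  ≥
P = 2, Q = 2 ↦ 2  ≥
So 5 of the 9 assignments meet the threshold.

5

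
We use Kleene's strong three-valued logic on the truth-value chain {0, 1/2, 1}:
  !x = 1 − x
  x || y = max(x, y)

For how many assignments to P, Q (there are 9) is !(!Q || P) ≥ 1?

P = 0, Q = 0 ↦ 0  <
P = 0, Q = 1/2 ↦ 1/2  <
P = 0, Q = 1 ↦ 1  ≥
P = 1/2, Q = 0 ↦ 0  <
P = 1/2, Q = 1/2 ↦ 1/2  <
P = 1/2, Q = 1 ↦ 1/2  <
P = 1, Q = 0 ↦ 0  <
P = 1, Q = 1/2 ↦ 0  <
P = 1, Q = 1 ↦ 0  <
So 1 of the 9 assignments meets the threshold.

1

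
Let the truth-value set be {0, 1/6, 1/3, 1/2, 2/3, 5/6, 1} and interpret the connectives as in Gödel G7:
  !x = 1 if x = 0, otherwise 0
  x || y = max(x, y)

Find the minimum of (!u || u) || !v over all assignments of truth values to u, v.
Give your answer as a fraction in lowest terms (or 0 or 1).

1/6

Take u = 1/6, v = 1/6:
!u = !1/6 = 0
!u || u = 0 || 1/6 = 1/6
!v = !1/6 = 0
(!u || u) || !v = 1/6 || 0 = 1/6
No assignment yields a value below 1/6, so this is the minimum.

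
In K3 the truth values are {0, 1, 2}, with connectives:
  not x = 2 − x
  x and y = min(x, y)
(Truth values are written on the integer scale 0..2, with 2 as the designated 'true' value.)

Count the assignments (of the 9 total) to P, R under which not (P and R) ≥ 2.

P = 0, R = 0 ↦ 2  ≥
P = 0, R = 1 ↦ 2  ≥
P = 0, R = 2 ↦ 2  ≥
P = 1, R = 0 ↦ 2  ≥
P = 1, R = 1 ↦ 1  <
P = 1, R = 2 ↦ 1  <
P = 2, R = 0 ↦ 2  ≥
P = 2, R = 1 ↦ 1  <
P = 2, R = 2 ↦ 0  <
So 5 of the 9 assignments meet the threshold.

5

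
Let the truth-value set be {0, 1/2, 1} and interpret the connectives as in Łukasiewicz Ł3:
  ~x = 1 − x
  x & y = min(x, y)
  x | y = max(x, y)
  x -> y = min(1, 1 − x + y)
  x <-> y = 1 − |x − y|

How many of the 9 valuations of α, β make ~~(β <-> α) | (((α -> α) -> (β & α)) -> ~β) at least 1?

8

α = 0, β = 0 ↦ 1  ≥
α = 0, β = 1/2 ↦ 1  ≥
α = 0, β = 1 ↦ 1  ≥
α = 1/2, β = 0 ↦ 1  ≥
α = 1/2, β = 1/2 ↦ 1  ≥
α = 1/2, β = 1 ↦ 1/2  <
α = 1, β = 0 ↦ 1  ≥
α = 1, β = 1/2 ↦ 1  ≥
α = 1, β = 1 ↦ 1  ≥
So 8 of the 9 assignments meet the threshold.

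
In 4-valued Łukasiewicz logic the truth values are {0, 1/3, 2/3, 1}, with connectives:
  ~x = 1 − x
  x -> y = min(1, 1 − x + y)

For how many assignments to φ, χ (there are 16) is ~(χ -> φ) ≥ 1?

φ = 0, χ = 0 ↦ 0  <
φ = 0, χ = 1/3 ↦ 1/3  <
φ = 0, χ = 2/3 ↦ 2/3  <
φ = 0, χ = 1 ↦ 1  ≥
φ = 1/3, χ = 0 ↦ 0  <
φ = 1/3, χ = 1/3 ↦ 0  <
φ = 1/3, χ = 2/3 ↦ 1/3  <
φ = 1/3, χ = 1 ↦ 2/3  <
φ = 2/3, χ = 0 ↦ 0  <
φ = 2/3, χ = 1/3 ↦ 0  <
φ = 2/3, χ = 2/3 ↦ 0  <
φ = 2/3, χ = 1 ↦ 1/3  <
φ = 1, χ = 0 ↦ 0  <
φ = 1, χ = 1/3 ↦ 0  <
φ = 1, χ = 2/3 ↦ 0  <
φ = 1, χ = 1 ↦ 0  <
So 1 of the 16 assignments meets the threshold.

1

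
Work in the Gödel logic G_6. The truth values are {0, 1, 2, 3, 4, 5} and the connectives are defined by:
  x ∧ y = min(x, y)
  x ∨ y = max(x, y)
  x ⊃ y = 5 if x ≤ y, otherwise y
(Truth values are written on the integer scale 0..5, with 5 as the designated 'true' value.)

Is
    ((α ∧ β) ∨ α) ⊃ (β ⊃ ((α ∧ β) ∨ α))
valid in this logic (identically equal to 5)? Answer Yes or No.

At α = 2, β = 4, for instance:
α ∧ β = 2 ∧ 4 = 2
(α ∧ β) ∨ α = 2 ∨ 2 = 2
β ⊃ ((α ∧ β) ∨ α) = 4 ⊃ 2 = 2
((α ∧ β) ∨ α) ⊃ (β ⊃ ((α ∧ β) ∨ α)) = 2 ⊃ 2 = 5
and checking the remaining 35 assignments likewise gives ≥ 5 in every case.

Yes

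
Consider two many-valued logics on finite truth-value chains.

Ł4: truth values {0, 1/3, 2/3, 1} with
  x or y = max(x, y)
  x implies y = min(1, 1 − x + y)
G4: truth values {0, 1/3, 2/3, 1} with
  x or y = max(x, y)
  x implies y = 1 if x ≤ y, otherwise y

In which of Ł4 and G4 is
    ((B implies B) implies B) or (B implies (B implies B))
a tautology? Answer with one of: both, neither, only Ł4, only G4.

In Ł4: every assignment gives 1 — tautology.
In G4: every assignment gives 1 — tautology.

both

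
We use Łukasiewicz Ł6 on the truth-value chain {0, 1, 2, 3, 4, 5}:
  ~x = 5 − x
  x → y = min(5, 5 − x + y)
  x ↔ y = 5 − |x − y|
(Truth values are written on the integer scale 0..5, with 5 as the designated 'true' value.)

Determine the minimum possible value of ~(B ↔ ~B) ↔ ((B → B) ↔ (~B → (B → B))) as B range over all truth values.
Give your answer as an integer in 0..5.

1

Take B = 2:
~B = ~2 = 3
B ↔ ~B = 2 ↔ 3 = 4
~(B ↔ ~B) = ~4 = 1
B → B = 2 → 2 = 5
~B = ~2 = 3
B → B = 2 → 2 = 5
~B → (B → B) = 3 → 5 = 5
(B → B) ↔ (~B → (B → B)) = 5 ↔ 5 = 5
~(B ↔ ~B) ↔ ((B → B) ↔ (~B → (B → B))) = 1 ↔ 5 = 1
No assignment yields a value below 1, so this is the minimum.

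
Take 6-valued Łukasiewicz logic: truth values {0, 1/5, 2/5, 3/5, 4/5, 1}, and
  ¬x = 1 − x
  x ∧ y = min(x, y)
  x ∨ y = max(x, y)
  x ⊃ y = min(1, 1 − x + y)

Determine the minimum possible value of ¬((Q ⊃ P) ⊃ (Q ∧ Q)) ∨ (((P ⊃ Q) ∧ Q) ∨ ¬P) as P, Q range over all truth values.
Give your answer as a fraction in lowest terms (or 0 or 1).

Take P = 2/5, Q = 2/5:
Q ⊃ P = 2/5 ⊃ 2/5 = 1
Q ∧ Q = 2/5 ∧ 2/5 = 2/5
(Q ⊃ P) ⊃ (Q ∧ Q) = 1 ⊃ 2/5 = 2/5
¬((Q ⊃ P) ⊃ (Q ∧ Q)) = ¬2/5 = 3/5
P ⊃ Q = 2/5 ⊃ 2/5 = 1
(P ⊃ Q) ∧ Q = 1 ∧ 2/5 = 2/5
¬P = ¬2/5 = 3/5
((P ⊃ Q) ∧ Q) ∨ ¬P = 2/5 ∨ 3/5 = 3/5
¬((Q ⊃ P) ⊃ (Q ∧ Q)) ∨ (((P ⊃ Q) ∧ Q) ∨ ¬P) = 3/5 ∨ 3/5 = 3/5
No assignment yields a value below 3/5, so this is the minimum.

3/5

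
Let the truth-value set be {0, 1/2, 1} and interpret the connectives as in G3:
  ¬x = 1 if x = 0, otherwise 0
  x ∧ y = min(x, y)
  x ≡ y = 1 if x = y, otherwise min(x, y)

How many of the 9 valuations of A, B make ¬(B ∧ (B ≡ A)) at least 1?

5

A = 0, B = 0 ↦ 1  ≥
A = 0, B = 1/2 ↦ 1  ≥
A = 0, B = 1 ↦ 1  ≥
A = 1/2, B = 0 ↦ 1  ≥
A = 1/2, B = 1/2 ↦ 0  <
A = 1/2, B = 1 ↦ 0  <
A = 1, B = 0 ↦ 1  ≥
A = 1, B = 1/2 ↦ 0  <
A = 1, B = 1 ↦ 0  <
So 5 of the 9 assignments meet the threshold.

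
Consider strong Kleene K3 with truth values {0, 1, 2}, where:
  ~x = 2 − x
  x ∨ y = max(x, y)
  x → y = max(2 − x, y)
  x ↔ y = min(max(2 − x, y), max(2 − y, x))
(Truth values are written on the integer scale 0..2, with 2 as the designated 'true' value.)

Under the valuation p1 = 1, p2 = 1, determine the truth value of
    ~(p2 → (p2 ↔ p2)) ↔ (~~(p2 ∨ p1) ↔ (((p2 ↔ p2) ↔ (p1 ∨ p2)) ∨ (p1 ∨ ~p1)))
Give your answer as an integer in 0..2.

1

p2 ↔ p2 = 1 ↔ 1 = 1
p2 → (p2 ↔ p2) = 1 → 1 = 1
~(p2 → (p2 ↔ p2)) = ~1 = 1
p2 ∨ p1 = 1 ∨ 1 = 1
~(p2 ∨ p1) = ~1 = 1
~~(p2 ∨ p1) = ~1 = 1
p2 ↔ p2 = 1 ↔ 1 = 1
p1 ∨ p2 = 1 ∨ 1 = 1
(p2 ↔ p2) ↔ (p1 ∨ p2) = 1 ↔ 1 = 1
~p1 = ~1 = 1
p1 ∨ ~p1 = 1 ∨ 1 = 1
((p2 ↔ p2) ↔ (p1 ∨ p2)) ∨ (p1 ∨ ~p1) = 1 ∨ 1 = 1
~~(p2 ∨ p1) ↔ (((p2 ↔ p2) ↔ (p1 ∨ p2)) ∨ (p1 ∨ ~p1)) = 1 ↔ 1 = 1
~(p2 → (p2 ↔ p2)) ↔ (~~(p2 ∨ p1) ↔ (((p2 ↔ p2) ↔ (p1 ∨ p2)) ∨ (p1 ∨ ~p1))) = 1 ↔ 1 = 1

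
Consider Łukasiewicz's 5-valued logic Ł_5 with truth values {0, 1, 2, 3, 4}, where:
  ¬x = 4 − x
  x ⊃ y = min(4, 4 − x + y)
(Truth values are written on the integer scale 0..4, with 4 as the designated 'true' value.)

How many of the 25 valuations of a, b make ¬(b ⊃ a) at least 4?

value 4: 1 assignment (counts)
value 3: 2 assignments
value 2: 3 assignments
value 1: 4 assignments
value 0: 15 assignments
So 1 of the 25 assignments meets the threshold.

1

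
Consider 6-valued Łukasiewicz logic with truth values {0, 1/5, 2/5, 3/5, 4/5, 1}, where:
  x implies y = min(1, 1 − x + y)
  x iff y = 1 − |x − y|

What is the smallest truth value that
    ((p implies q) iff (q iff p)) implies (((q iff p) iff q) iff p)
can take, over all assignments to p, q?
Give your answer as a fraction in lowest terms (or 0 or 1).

Take p = 0, q = 2/5:
p implies q = 0 implies 2/5 = 1
q iff p = 2/5 iff 0 = 3/5
(p implies q) iff (q iff p) = 1 iff 3/5 = 3/5
q iff p = 2/5 iff 0 = 3/5
(q iff p) iff q = 3/5 iff 2/5 = 4/5
((q iff p) iff q) iff p = 4/5 iff 0 = 1/5
((p implies q) iff (q iff p)) implies (((q iff p) iff q) iff p) = 3/5 implies 1/5 = 3/5
No assignment yields a value below 3/5, so this is the minimum.

3/5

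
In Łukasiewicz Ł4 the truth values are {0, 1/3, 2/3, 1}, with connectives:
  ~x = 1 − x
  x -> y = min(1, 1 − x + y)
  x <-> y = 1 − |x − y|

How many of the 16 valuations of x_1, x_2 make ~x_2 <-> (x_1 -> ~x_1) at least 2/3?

x_1 = 0, x_2 = 0 ↦ 1  ≥
x_1 = 0, x_2 = 1/3 ↦ 2/3  ≥
x_1 = 0, x_2 = 2/3 ↦ 1/3  <
x_1 = 0, x_2 = 1 ↦ 0  <
x_1 = 1/3, x_2 = 0 ↦ 1  ≥
x_1 = 1/3, x_2 = 1/3 ↦ 2/3  ≥
x_1 = 1/3, x_2 = 2/3 ↦ 1/3  <
x_1 = 1/3, x_2 = 1 ↦ 0  <
x_1 = 2/3, x_2 = 0 ↦ 2/3  ≥
x_1 = 2/3, x_2 = 1/3 ↦ 1  ≥
x_1 = 2/3, x_2 = 2/3 ↦ 2/3  ≥
x_1 = 2/3, x_2 = 1 ↦ 1/3  <
x_1 = 1, x_2 = 0 ↦ 0  <
x_1 = 1, x_2 = 1/3 ↦ 1/3  <
x_1 = 1, x_2 = 2/3 ↦ 2/3  ≥
x_1 = 1, x_2 = 1 ↦ 1  ≥
So 9 of the 16 assignments meet the threshold.

9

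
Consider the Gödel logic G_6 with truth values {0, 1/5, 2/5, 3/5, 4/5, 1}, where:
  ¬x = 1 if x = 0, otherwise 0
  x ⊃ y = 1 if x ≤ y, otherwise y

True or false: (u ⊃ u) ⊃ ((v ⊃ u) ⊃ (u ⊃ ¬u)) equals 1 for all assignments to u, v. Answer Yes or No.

No

Counterexample: take u = 1/5, v = 0.
u ⊃ u = 1/5 ⊃ 1/5 = 1
v ⊃ u = 0 ⊃ 1/5 = 1
¬u = ¬1/5 = 0
u ⊃ ¬u = 1/5 ⊃ 0 = 0
(v ⊃ u) ⊃ (u ⊃ ¬u) = 1 ⊃ 0 = 0
(u ⊃ u) ⊃ ((v ⊃ u) ⊃ (u ⊃ ¬u)) = 1 ⊃ 0 = 0
This gives 0 ≠ 1.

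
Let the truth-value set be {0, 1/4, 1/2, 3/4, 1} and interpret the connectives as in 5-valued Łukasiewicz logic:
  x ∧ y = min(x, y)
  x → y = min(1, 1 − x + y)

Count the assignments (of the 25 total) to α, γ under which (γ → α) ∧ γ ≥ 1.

value 1: 1 assignment (counts)
value 3/4: 4 assignments
value 1/2: 7 assignments
value 1/4: 7 assignments
value 0: 6 assignments
So 1 of the 25 assignments meets the threshold.

1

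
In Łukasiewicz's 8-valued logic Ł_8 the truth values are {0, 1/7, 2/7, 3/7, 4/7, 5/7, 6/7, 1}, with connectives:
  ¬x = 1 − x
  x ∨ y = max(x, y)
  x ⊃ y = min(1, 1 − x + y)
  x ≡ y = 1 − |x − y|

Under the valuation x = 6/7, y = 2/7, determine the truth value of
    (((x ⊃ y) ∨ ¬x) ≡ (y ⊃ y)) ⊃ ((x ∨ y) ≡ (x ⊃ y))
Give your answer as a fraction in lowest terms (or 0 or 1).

1

x ⊃ y = 6/7 ⊃ 2/7 = 3/7
¬x = ¬6/7 = 1/7
(x ⊃ y) ∨ ¬x = 3/7 ∨ 1/7 = 3/7
y ⊃ y = 2/7 ⊃ 2/7 = 1
((x ⊃ y) ∨ ¬x) ≡ (y ⊃ y) = 3/7 ≡ 1 = 3/7
x ∨ y = 6/7 ∨ 2/7 = 6/7
x ⊃ y = 6/7 ⊃ 2/7 = 3/7
(x ∨ y) ≡ (x ⊃ y) = 6/7 ≡ 3/7 = 4/7
(((x ⊃ y) ∨ ¬x) ≡ (y ⊃ y)) ⊃ ((x ∨ y) ≡ (x ⊃ y)) = 3/7 ⊃ 4/7 = 1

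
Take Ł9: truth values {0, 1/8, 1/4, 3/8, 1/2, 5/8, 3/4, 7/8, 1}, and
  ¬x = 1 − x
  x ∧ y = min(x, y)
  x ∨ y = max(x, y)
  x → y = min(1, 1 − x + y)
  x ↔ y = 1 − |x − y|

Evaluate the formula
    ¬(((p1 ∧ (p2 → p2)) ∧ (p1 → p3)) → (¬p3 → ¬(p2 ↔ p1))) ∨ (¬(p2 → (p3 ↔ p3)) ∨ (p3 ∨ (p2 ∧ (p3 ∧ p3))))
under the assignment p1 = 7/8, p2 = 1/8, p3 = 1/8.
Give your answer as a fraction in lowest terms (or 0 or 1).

p2 → p2 = 1/8 → 1/8 = 1
p1 ∧ (p2 → p2) = 7/8 ∧ 1 = 7/8
p1 → p3 = 7/8 → 1/8 = 1/4
(p1 ∧ (p2 → p2)) ∧ (p1 → p3) = 7/8 ∧ 1/4 = 1/4
¬p3 = ¬1/8 = 7/8
p2 ↔ p1 = 1/8 ↔ 7/8 = 1/4
¬(p2 ↔ p1) = ¬1/4 = 3/4
¬p3 → ¬(p2 ↔ p1) = 7/8 → 3/4 = 7/8
((p1 ∧ (p2 → p2)) ∧ (p1 → p3)) → (¬p3 → ¬(p2 ↔ p1)) = 1/4 → 7/8 = 1
¬(((p1 ∧ (p2 → p2)) ∧ (p1 → p3)) → (¬p3 → ¬(p2 ↔ p1))) = ¬1 = 0
p3 ↔ p3 = 1/8 ↔ 1/8 = 1
p2 → (p3 ↔ p3) = 1/8 → 1 = 1
¬(p2 → (p3 ↔ p3)) = ¬1 = 0
p3 ∧ p3 = 1/8 ∧ 1/8 = 1/8
p2 ∧ (p3 ∧ p3) = 1/8 ∧ 1/8 = 1/8
p3 ∨ (p2 ∧ (p3 ∧ p3)) = 1/8 ∨ 1/8 = 1/8
¬(p2 → (p3 ↔ p3)) ∨ (p3 ∨ (p2 ∧ (p3 ∧ p3))) = 0 ∨ 1/8 = 1/8
¬(((p1 ∧ (p2 → p2)) ∧ (p1 → p3)) → (¬p3 → ¬(p2 ↔ p1))) ∨ (¬(p2 → (p3 ↔ p3)) ∨ (p3 ∨ (p2 ∧ (p3 ∧ p3)))) = 0 ∨ 1/8 = 1/8

1/8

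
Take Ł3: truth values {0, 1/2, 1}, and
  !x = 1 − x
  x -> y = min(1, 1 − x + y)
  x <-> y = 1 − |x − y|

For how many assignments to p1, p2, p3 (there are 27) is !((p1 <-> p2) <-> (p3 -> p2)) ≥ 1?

5

value 1: 5 assignments (counts)
value 1/2: 12 assignments
value 0: 10 assignments
So 5 of the 27 assignments meet the threshold.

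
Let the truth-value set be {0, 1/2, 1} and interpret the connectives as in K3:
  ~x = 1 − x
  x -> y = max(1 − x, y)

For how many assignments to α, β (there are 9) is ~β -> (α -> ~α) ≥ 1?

α = 0, β = 0 ↦ 1  ≥
α = 0, β = 1/2 ↦ 1  ≥
α = 0, β = 1 ↦ 1  ≥
α = 1/2, β = 0 ↦ 1/2  <
α = 1/2, β = 1/2 ↦ 1/2  <
α = 1/2, β = 1 ↦ 1  ≥
α = 1, β = 0 ↦ 0  <
α = 1, β = 1/2 ↦ 1/2  <
α = 1, β = 1 ↦ 1  ≥
So 5 of the 9 assignments meet the threshold.

5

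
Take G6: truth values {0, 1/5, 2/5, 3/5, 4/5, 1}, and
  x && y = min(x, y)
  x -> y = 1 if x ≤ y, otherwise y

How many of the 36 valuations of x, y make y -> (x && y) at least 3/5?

value 1: 21 assignments (counts)
value 4/5: 1 assignment (counts)
value 3/5: 2 assignments (counts)
value 2/5: 3 assignments
value 1/5: 4 assignments
value 0: 5 assignments
So 24 of the 36 assignments meet the threshold.

24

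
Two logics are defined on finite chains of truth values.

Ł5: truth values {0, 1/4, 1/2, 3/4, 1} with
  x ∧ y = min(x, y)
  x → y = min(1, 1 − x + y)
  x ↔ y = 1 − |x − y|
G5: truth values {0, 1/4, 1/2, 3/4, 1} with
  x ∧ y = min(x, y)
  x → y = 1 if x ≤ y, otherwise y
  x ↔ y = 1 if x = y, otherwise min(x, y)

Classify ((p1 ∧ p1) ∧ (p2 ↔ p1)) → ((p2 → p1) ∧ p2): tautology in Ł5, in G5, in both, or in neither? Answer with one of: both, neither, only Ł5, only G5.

only G5

In Ł5: at p1 = 1/4, p2 = 0 the value is 3/4 — not a tautology.
In G5: every assignment gives 1 — tautology.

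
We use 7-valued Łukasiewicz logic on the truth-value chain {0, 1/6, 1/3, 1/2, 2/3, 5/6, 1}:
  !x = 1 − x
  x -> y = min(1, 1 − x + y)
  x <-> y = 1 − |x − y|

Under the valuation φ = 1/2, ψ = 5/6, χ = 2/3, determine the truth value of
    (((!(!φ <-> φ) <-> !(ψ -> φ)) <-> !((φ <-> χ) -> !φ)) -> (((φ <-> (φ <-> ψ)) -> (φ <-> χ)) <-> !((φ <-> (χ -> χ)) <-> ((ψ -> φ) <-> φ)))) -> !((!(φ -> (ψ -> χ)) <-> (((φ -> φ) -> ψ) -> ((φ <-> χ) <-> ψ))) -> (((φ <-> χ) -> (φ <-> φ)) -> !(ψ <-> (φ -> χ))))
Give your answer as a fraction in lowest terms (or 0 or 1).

1/3

!φ = !1/2 = 1/2
!φ <-> φ = 1/2 <-> 1/2 = 1
!(!φ <-> φ) = !1 = 0
ψ -> φ = 5/6 -> 1/2 = 2/3
!(ψ -> φ) = !2/3 = 1/3
!(!φ <-> φ) <-> !(ψ -> φ) = 0 <-> 1/3 = 2/3
φ <-> χ = 1/2 <-> 2/3 = 5/6
!φ = !1/2 = 1/2
(φ <-> χ) -> !φ = 5/6 -> 1/2 = 2/3
!((φ <-> χ) -> !φ) = !2/3 = 1/3
(!(!φ <-> φ) <-> !(ψ -> φ)) <-> !((φ <-> χ) -> !φ) = 2/3 <-> 1/3 = 2/3
φ <-> ψ = 1/2 <-> 5/6 = 2/3
φ <-> (φ <-> ψ) = 1/2 <-> 2/3 = 5/6
φ <-> χ = 1/2 <-> 2/3 = 5/6
(φ <-> (φ <-> ψ)) -> (φ <-> χ) = 5/6 -> 5/6 = 1
χ -> χ = 2/3 -> 2/3 = 1
φ <-> (χ -> χ) = 1/2 <-> 1 = 1/2
ψ -> φ = 5/6 -> 1/2 = 2/3
(ψ -> φ) <-> φ = 2/3 <-> 1/2 = 5/6
(φ <-> (χ -> χ)) <-> ((ψ -> φ) <-> φ) = 1/2 <-> 5/6 = 2/3
!((φ <-> (χ -> χ)) <-> ((ψ -> φ) <-> φ)) = !2/3 = 1/3
((φ <-> (φ <-> ψ)) -> (φ <-> χ)) <-> !((φ <-> (χ -> χ)) <-> ((ψ -> φ) <-> φ)) = 1 <-> 1/3 = 1/3
((!(!φ <-> φ) <-> !(ψ -> φ)) <-> !((φ <-> χ) -> !φ)) -> (((φ <-> (φ <-> ψ)) -> (φ <-> χ)) <-> !((φ <-> (χ -> χ)) <-> ((ψ -> φ) <-> φ))) = 2/3 -> 1/3 = 2/3
ψ -> χ = 5/6 -> 2/3 = 5/6
φ -> (ψ -> χ) = 1/2 -> 5/6 = 1
!(φ -> (ψ -> χ)) = !1 = 0
φ -> φ = 1/2 -> 1/2 = 1
(φ -> φ) -> ψ = 1 -> 5/6 = 5/6
φ <-> χ = 1/2 <-> 2/3 = 5/6
(φ <-> χ) <-> ψ = 5/6 <-> 5/6 = 1
((φ -> φ) -> ψ) -> ((φ <-> χ) <-> ψ) = 5/6 -> 1 = 1
!(φ -> (ψ -> χ)) <-> (((φ -> φ) -> ψ) -> ((φ <-> χ) <-> ψ)) = 0 <-> 1 = 0
φ <-> χ = 1/2 <-> 2/3 = 5/6
φ <-> φ = 1/2 <-> 1/2 = 1
(φ <-> χ) -> (φ <-> φ) = 5/6 -> 1 = 1
φ -> χ = 1/2 -> 2/3 = 1
ψ <-> (φ -> χ) = 5/6 <-> 1 = 5/6
!(ψ <-> (φ -> χ)) = !5/6 = 1/6
((φ <-> χ) -> (φ <-> φ)) -> !(ψ <-> (φ -> χ)) = 1 -> 1/6 = 1/6
(!(φ -> (ψ -> χ)) <-> (((φ -> φ) -> ψ) -> ((φ <-> χ) <-> ψ))) -> (((φ <-> χ) -> (φ <-> φ)) -> !(ψ <-> (φ -> χ))) = 0 -> 1/6 = 1
!((!(φ -> (ψ -> χ)) <-> (((φ -> φ) -> ψ) -> ((φ <-> χ) <-> ψ))) -> (((φ <-> χ) -> (φ <-> φ)) -> !(ψ <-> (φ -> χ)))) = !1 = 0
(((!(!φ <-> φ) <-> !(ψ -> φ)) <-> !((φ <-> χ) -> !φ)) -> (((φ <-> (φ <-> ψ)) -> (φ <-> χ)) <-> !((φ <-> (χ -> χ)) <-> ((ψ -> φ) <-> φ)))) -> !((!(φ -> (ψ -> χ)) <-> (((φ -> φ) -> ψ) -> ((φ <-> χ) <-> ψ))) -> (((φ <-> χ) -> (φ <-> φ)) -> !(ψ <-> (φ -> χ)))) = 2/3 -> 0 = 1/3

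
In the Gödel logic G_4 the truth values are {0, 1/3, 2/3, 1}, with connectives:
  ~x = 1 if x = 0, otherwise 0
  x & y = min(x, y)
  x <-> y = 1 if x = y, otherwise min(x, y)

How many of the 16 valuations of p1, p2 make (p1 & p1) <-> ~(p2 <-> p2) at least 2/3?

4

p1 = 0, p2 = 0 ↦ 1  ≥
p1 = 0, p2 = 1/3 ↦ 1  ≥
p1 = 0, p2 = 2/3 ↦ 1  ≥
p1 = 0, p2 = 1 ↦ 1  ≥
p1 = 1/3, p2 = 0 ↦ 0  <
p1 = 1/3, p2 = 1/3 ↦ 0  <
p1 = 1/3, p2 = 2/3 ↦ 0  <
p1 = 1/3, p2 = 1 ↦ 0  <
p1 = 2/3, p2 = 0 ↦ 0  <
p1 = 2/3, p2 = 1/3 ↦ 0  <
p1 = 2/3, p2 = 2/3 ↦ 0  <
p1 = 2/3, p2 = 1 ↦ 0  <
p1 = 1, p2 = 0 ↦ 0  <
p1 = 1, p2 = 1/3 ↦ 0  <
p1 = 1, p2 = 2/3 ↦ 0  <
p1 = 1, p2 = 1 ↦ 0  <
So 4 of the 16 assignments meet the threshold.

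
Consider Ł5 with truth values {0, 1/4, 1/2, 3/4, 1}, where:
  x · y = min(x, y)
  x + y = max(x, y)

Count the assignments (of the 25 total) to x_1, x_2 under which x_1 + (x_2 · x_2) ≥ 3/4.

value 1: 9 assignments (counts)
value 3/4: 7 assignments (counts)
value 1/2: 5 assignments
value 1/4: 3 assignments
value 0: 1 assignment
So 16 of the 25 assignments meet the threshold.

16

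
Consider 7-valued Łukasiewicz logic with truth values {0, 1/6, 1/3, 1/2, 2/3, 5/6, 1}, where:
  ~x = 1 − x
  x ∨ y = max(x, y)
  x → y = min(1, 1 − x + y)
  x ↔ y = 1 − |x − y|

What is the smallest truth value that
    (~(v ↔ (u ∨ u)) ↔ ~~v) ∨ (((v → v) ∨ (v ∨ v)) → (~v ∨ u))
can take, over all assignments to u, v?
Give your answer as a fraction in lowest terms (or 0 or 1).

Take u = 1/2, v = 1/2:
u ∨ u = 1/2 ∨ 1/2 = 1/2
v ↔ (u ∨ u) = 1/2 ↔ 1/2 = 1
~(v ↔ (u ∨ u)) = ~1 = 0
~v = ~1/2 = 1/2
~~v = ~1/2 = 1/2
~(v ↔ (u ∨ u)) ↔ ~~v = 0 ↔ 1/2 = 1/2
v → v = 1/2 → 1/2 = 1
v ∨ v = 1/2 ∨ 1/2 = 1/2
(v → v) ∨ (v ∨ v) = 1 ∨ 1/2 = 1
~v = ~1/2 = 1/2
~v ∨ u = 1/2 ∨ 1/2 = 1/2
((v → v) ∨ (v ∨ v)) → (~v ∨ u) = 1 → 1/2 = 1/2
(~(v ↔ (u ∨ u)) ↔ ~~v) ∨ (((v → v) ∨ (v ∨ v)) → (~v ∨ u)) = 1/2 ∨ 1/2 = 1/2
No assignment yields a value below 1/2, so this is the minimum.

1/2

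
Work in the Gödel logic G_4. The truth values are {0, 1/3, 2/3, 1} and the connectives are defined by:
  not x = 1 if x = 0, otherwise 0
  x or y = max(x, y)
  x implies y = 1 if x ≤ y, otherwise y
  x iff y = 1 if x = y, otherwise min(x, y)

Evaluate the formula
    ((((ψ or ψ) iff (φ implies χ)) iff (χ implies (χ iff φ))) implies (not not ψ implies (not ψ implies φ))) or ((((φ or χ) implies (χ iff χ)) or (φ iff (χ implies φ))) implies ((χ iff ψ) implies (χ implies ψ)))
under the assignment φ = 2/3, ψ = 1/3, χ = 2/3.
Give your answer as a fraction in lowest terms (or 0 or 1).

1

ψ or ψ = 1/3 or 1/3 = 1/3
φ implies χ = 2/3 implies 2/3 = 1
(ψ or ψ) iff (φ implies χ) = 1/3 iff 1 = 1/3
χ iff φ = 2/3 iff 2/3 = 1
χ implies (χ iff φ) = 2/3 implies 1 = 1
((ψ or ψ) iff (φ implies χ)) iff (χ implies (χ iff φ)) = 1/3 iff 1 = 1/3
not ψ = not 1/3 = 0
not not ψ = not 0 = 1
not ψ = not 1/3 = 0
not ψ implies φ = 0 implies 2/3 = 1
not not ψ implies (not ψ implies φ) = 1 implies 1 = 1
(((ψ or ψ) iff (φ implies χ)) iff (χ implies (χ iff φ))) implies (not not ψ implies (not ψ implies φ)) = 1/3 implies 1 = 1
φ or χ = 2/3 or 2/3 = 2/3
χ iff χ = 2/3 iff 2/3 = 1
(φ or χ) implies (χ iff χ) = 2/3 implies 1 = 1
χ implies φ = 2/3 implies 2/3 = 1
φ iff (χ implies φ) = 2/3 iff 1 = 2/3
((φ or χ) implies (χ iff χ)) or (φ iff (χ implies φ)) = 1 or 2/3 = 1
χ iff ψ = 2/3 iff 1/3 = 1/3
χ implies ψ = 2/3 implies 1/3 = 1/3
(χ iff ψ) implies (χ implies ψ) = 1/3 implies 1/3 = 1
(((φ or χ) implies (χ iff χ)) or (φ iff (χ implies φ))) implies ((χ iff ψ) implies (χ implies ψ)) = 1 implies 1 = 1
((((ψ or ψ) iff (φ implies χ)) iff (χ implies (χ iff φ))) implies (not not ψ implies (not ψ implies φ))) or ((((φ or χ) implies (χ iff χ)) or (φ iff (χ implies φ))) implies ((χ iff ψ) implies (χ implies ψ))) = 1 or 1 = 1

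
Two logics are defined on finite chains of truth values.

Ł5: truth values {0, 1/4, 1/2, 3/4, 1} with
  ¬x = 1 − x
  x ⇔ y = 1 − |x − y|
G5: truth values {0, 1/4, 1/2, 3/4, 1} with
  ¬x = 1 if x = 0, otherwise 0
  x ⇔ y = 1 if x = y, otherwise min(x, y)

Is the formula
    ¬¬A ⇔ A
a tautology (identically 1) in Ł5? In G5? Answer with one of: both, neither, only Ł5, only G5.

only Ł5

In Ł5: every assignment gives 1 — tautology.
In G5: at A = 1/4 the value is 1/4 — not a tautology.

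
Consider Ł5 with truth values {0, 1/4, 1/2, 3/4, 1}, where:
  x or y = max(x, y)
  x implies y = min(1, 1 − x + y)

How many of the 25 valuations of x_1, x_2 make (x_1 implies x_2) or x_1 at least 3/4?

24

value 1: 19 assignments (counts)
value 3/4: 5 assignments (counts)
value 1/2: 1 assignment
So 24 of the 25 assignments meet the threshold.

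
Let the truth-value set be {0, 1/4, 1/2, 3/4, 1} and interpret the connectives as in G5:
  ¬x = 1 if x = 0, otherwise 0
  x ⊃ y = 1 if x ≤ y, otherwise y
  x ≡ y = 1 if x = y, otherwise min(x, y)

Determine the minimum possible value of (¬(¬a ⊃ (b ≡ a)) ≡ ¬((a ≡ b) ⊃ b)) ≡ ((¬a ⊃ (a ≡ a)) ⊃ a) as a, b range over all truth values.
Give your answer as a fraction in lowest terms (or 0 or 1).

1/4

Take a = 1/4, b = 0:
¬a = ¬1/4 = 0
b ≡ a = 0 ≡ 1/4 = 0
¬a ⊃ (b ≡ a) = 0 ⊃ 0 = 1
¬(¬a ⊃ (b ≡ a)) = ¬1 = 0
a ≡ b = 1/4 ≡ 0 = 0
(a ≡ b) ⊃ b = 0 ⊃ 0 = 1
¬((a ≡ b) ⊃ b) = ¬1 = 0
¬(¬a ⊃ (b ≡ a)) ≡ ¬((a ≡ b) ⊃ b) = 0 ≡ 0 = 1
¬a = ¬1/4 = 0
a ≡ a = 1/4 ≡ 1/4 = 1
¬a ⊃ (a ≡ a) = 0 ⊃ 1 = 1
(¬a ⊃ (a ≡ a)) ⊃ a = 1 ⊃ 1/4 = 1/4
(¬(¬a ⊃ (b ≡ a)) ≡ ¬((a ≡ b) ⊃ b)) ≡ ((¬a ⊃ (a ≡ a)) ⊃ a) = 1 ≡ 1/4 = 1/4
No assignment yields a value below 1/4, so this is the minimum.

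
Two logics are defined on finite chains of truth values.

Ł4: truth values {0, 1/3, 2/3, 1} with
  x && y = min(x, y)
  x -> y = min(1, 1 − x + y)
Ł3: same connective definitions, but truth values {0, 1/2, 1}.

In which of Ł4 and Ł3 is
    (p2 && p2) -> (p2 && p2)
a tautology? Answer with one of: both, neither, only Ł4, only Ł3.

both

In Ł4: every assignment gives 1 — tautology.
In Ł3: every assignment gives 1 — tautology.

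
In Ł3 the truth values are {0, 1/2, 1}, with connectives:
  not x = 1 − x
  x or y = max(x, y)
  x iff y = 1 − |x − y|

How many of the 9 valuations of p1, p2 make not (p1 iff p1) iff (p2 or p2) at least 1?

p1 = 0, p2 = 0 ↦ 1  ≥
p1 = 0, p2 = 1/2 ↦ 1/2  <
p1 = 0, p2 = 1 ↦ 0  <
p1 = 1/2, p2 = 0 ↦ 1  ≥
p1 = 1/2, p2 = 1/2 ↦ 1/2  <
p1 = 1/2, p2 = 1 ↦ 0  <
p1 = 1, p2 = 0 ↦ 1  ≥
p1 = 1, p2 = 1/2 ↦ 1/2  <
p1 = 1, p2 = 1 ↦ 0  <
So 3 of the 9 assignments meet the threshold.

3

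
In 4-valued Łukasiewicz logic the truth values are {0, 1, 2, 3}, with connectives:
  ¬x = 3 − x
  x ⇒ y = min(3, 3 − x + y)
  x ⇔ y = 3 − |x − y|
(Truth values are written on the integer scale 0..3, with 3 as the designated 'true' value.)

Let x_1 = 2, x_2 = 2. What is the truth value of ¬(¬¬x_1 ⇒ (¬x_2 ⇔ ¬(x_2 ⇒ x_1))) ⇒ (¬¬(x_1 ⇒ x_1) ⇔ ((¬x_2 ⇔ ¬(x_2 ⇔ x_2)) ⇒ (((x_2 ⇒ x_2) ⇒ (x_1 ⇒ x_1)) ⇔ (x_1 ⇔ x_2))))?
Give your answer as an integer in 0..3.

¬x_1 = ¬2 = 1
¬¬x_1 = ¬1 = 2
¬x_2 = ¬2 = 1
x_2 ⇒ x_1 = 2 ⇒ 2 = 3
¬(x_2 ⇒ x_1) = ¬3 = 0
¬x_2 ⇔ ¬(x_2 ⇒ x_1) = 1 ⇔ 0 = 2
¬¬x_1 ⇒ (¬x_2 ⇔ ¬(x_2 ⇒ x_1)) = 2 ⇒ 2 = 3
¬(¬¬x_1 ⇒ (¬x_2 ⇔ ¬(x_2 ⇒ x_1))) = ¬3 = 0
x_1 ⇒ x_1 = 2 ⇒ 2 = 3
¬(x_1 ⇒ x_1) = ¬3 = 0
¬¬(x_1 ⇒ x_1) = ¬0 = 3
¬x_2 = ¬2 = 1
x_2 ⇔ x_2 = 2 ⇔ 2 = 3
¬(x_2 ⇔ x_2) = ¬3 = 0
¬x_2 ⇔ ¬(x_2 ⇔ x_2) = 1 ⇔ 0 = 2
x_2 ⇒ x_2 = 2 ⇒ 2 = 3
x_1 ⇒ x_1 = 2 ⇒ 2 = 3
(x_2 ⇒ x_2) ⇒ (x_1 ⇒ x_1) = 3 ⇒ 3 = 3
x_1 ⇔ x_2 = 2 ⇔ 2 = 3
((x_2 ⇒ x_2) ⇒ (x_1 ⇒ x_1)) ⇔ (x_1 ⇔ x_2) = 3 ⇔ 3 = 3
(¬x_2 ⇔ ¬(x_2 ⇔ x_2)) ⇒ (((x_2 ⇒ x_2) ⇒ (x_1 ⇒ x_1)) ⇔ (x_1 ⇔ x_2)) = 2 ⇒ 3 = 3
¬¬(x_1 ⇒ x_1) ⇔ ((¬x_2 ⇔ ¬(x_2 ⇔ x_2)) ⇒ (((x_2 ⇒ x_2) ⇒ (x_1 ⇒ x_1)) ⇔ (x_1 ⇔ x_2))) = 3 ⇔ 3 = 3
¬(¬¬x_1 ⇒ (¬x_2 ⇔ ¬(x_2 ⇒ x_1))) ⇒ (¬¬(x_1 ⇒ x_1) ⇔ ((¬x_2 ⇔ ¬(x_2 ⇔ x_2)) ⇒ (((x_2 ⇒ x_2) ⇒ (x_1 ⇒ x_1)) ⇔ (x_1 ⇔ x_2)))) = 0 ⇒ 3 = 3

3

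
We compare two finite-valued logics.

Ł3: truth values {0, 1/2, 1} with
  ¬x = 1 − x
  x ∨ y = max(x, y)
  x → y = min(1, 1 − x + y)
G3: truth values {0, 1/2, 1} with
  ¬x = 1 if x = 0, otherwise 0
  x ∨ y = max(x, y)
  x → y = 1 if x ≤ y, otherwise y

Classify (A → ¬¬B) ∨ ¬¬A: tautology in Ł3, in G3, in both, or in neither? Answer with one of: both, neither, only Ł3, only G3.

only G3

In Ł3: at A = 1/2, B = 0 the value is 1/2 — not a tautology.
In G3: every assignment gives 1 — tautology.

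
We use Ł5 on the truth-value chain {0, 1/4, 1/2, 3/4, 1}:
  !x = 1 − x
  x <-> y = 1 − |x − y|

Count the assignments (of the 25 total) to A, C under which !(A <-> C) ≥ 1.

value 1: 2 assignments (counts)
value 3/4: 4 assignments
value 1/2: 6 assignments
value 1/4: 8 assignments
value 0: 5 assignments
So 2 of the 25 assignments meet the threshold.

2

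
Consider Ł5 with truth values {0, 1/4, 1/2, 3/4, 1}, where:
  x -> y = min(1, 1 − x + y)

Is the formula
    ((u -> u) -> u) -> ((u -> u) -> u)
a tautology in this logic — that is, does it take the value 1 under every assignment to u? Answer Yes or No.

u = 0 ↦ 1
u = 1/4 ↦ 1
u = 1/2 ↦ 1
u = 3/4 ↦ 1
u = 1 ↦ 1
Every assignment gives a value ≥ 1.

Yes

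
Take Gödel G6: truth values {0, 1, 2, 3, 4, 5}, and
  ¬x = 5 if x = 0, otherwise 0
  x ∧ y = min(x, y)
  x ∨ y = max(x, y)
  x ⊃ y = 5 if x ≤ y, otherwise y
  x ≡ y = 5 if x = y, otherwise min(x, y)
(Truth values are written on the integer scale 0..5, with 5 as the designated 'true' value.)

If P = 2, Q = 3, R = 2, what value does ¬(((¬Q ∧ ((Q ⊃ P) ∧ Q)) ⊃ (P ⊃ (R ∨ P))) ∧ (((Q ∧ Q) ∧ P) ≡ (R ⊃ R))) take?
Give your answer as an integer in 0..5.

0

¬Q = ¬3 = 0
Q ⊃ P = 3 ⊃ 2 = 2
(Q ⊃ P) ∧ Q = 2 ∧ 3 = 2
¬Q ∧ ((Q ⊃ P) ∧ Q) = 0 ∧ 2 = 0
R ∨ P = 2 ∨ 2 = 2
P ⊃ (R ∨ P) = 2 ⊃ 2 = 5
(¬Q ∧ ((Q ⊃ P) ∧ Q)) ⊃ (P ⊃ (R ∨ P)) = 0 ⊃ 5 = 5
Q ∧ Q = 3 ∧ 3 = 3
(Q ∧ Q) ∧ P = 3 ∧ 2 = 2
R ⊃ R = 2 ⊃ 2 = 5
((Q ∧ Q) ∧ P) ≡ (R ⊃ R) = 2 ≡ 5 = 2
((¬Q ∧ ((Q ⊃ P) ∧ Q)) ⊃ (P ⊃ (R ∨ P))) ∧ (((Q ∧ Q) ∧ P) ≡ (R ⊃ R)) = 5 ∧ 2 = 2
¬(((¬Q ∧ ((Q ⊃ P) ∧ Q)) ⊃ (P ⊃ (R ∨ P))) ∧ (((Q ∧ Q) ∧ P) ≡ (R ⊃ R))) = ¬2 = 0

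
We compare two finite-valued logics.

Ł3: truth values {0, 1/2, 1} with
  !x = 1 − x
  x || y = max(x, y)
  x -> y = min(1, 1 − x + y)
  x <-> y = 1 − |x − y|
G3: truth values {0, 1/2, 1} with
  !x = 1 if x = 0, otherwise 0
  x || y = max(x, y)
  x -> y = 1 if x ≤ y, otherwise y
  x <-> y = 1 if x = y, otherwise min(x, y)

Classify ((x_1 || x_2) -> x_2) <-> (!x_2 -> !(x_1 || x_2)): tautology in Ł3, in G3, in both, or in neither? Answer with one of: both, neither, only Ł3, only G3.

In Ł3: every assignment gives 1 — tautology.
In G3: at x_1 = 1, x_2 = 1/2 the value is 1/2 — not a tautology.

only Ł3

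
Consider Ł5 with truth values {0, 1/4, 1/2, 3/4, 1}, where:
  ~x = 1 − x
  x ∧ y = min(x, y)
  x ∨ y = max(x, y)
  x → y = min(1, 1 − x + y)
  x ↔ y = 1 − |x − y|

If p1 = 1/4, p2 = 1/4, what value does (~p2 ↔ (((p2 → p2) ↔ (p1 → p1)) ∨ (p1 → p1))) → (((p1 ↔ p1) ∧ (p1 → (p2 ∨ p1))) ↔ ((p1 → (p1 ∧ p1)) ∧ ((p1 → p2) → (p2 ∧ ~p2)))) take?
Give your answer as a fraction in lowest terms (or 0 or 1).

1/2

~p2 = ~1/4 = 3/4
p2 → p2 = 1/4 → 1/4 = 1
p1 → p1 = 1/4 → 1/4 = 1
(p2 → p2) ↔ (p1 → p1) = 1 ↔ 1 = 1
p1 → p1 = 1/4 → 1/4 = 1
((p2 → p2) ↔ (p1 → p1)) ∨ (p1 → p1) = 1 ∨ 1 = 1
~p2 ↔ (((p2 → p2) ↔ (p1 → p1)) ∨ (p1 → p1)) = 3/4 ↔ 1 = 3/4
p1 ↔ p1 = 1/4 ↔ 1/4 = 1
p2 ∨ p1 = 1/4 ∨ 1/4 = 1/4
p1 → (p2 ∨ p1) = 1/4 → 1/4 = 1
(p1 ↔ p1) ∧ (p1 → (p2 ∨ p1)) = 1 ∧ 1 = 1
p1 ∧ p1 = 1/4 ∧ 1/4 = 1/4
p1 → (p1 ∧ p1) = 1/4 → 1/4 = 1
p1 → p2 = 1/4 → 1/4 = 1
~p2 = ~1/4 = 3/4
p2 ∧ ~p2 = 1/4 ∧ 3/4 = 1/4
(p1 → p2) → (p2 ∧ ~p2) = 1 → 1/4 = 1/4
(p1 → (p1 ∧ p1)) ∧ ((p1 → p2) → (p2 ∧ ~p2)) = 1 ∧ 1/4 = 1/4
((p1 ↔ p1) ∧ (p1 → (p2 ∨ p1))) ↔ ((p1 → (p1 ∧ p1)) ∧ ((p1 → p2) → (p2 ∧ ~p2))) = 1 ↔ 1/4 = 1/4
(~p2 ↔ (((p2 → p2) ↔ (p1 → p1)) ∨ (p1 → p1))) → (((p1 ↔ p1) ∧ (p1 → (p2 ∨ p1))) ↔ ((p1 → (p1 ∧ p1)) ∧ ((p1 → p2) → (p2 ∧ ~p2)))) = 3/4 → 1/4 = 1/2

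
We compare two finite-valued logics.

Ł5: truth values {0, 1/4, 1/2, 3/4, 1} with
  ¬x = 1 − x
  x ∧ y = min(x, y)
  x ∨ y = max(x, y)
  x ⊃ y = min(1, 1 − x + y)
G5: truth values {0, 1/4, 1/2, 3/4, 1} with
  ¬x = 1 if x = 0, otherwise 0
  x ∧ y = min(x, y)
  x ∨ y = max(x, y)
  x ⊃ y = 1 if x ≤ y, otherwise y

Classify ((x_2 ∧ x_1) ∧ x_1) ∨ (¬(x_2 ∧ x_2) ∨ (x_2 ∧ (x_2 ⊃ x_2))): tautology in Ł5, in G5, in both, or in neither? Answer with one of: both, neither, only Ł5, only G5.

In Ł5: at x_1 = 0, x_2 = 1/4 the value is 3/4 — not a tautology.
In G5: at x_1 = 0, x_2 = 1/4 the value is 1/4 — not a tautology.

neither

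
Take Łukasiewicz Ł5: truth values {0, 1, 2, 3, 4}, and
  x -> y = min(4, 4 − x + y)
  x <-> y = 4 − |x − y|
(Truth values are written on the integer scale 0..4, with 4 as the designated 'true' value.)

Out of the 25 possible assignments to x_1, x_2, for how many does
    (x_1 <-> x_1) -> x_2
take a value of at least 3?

value 4: 5 assignments (counts)
value 3: 5 assignments (counts)
value 2: 5 assignments
value 1: 5 assignments
value 0: 5 assignments
So 10 of the 25 assignments meet the threshold.

10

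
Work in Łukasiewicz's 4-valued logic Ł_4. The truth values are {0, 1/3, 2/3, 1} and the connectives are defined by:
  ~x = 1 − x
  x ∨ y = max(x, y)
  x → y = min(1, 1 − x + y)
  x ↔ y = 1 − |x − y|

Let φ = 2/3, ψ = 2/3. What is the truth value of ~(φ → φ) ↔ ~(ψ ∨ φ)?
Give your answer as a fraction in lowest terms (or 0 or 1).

2/3

φ → φ = 2/3 → 2/3 = 1
~(φ → φ) = ~1 = 0
ψ ∨ φ = 2/3 ∨ 2/3 = 2/3
~(ψ ∨ φ) = ~2/3 = 1/3
~(φ → φ) ↔ ~(ψ ∨ φ) = 0 ↔ 1/3 = 2/3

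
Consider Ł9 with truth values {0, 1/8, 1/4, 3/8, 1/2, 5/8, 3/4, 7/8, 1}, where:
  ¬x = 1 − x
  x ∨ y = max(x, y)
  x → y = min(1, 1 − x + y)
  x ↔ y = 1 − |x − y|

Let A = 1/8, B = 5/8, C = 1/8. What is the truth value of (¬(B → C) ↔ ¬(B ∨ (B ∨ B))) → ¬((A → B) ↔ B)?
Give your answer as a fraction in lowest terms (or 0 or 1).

1/2

B → C = 5/8 → 1/8 = 1/2
¬(B → C) = ¬1/2 = 1/2
B ∨ B = 5/8 ∨ 5/8 = 5/8
B ∨ (B ∨ B) = 5/8 ∨ 5/8 = 5/8
¬(B ∨ (B ∨ B)) = ¬5/8 = 3/8
¬(B → C) ↔ ¬(B ∨ (B ∨ B)) = 1/2 ↔ 3/8 = 7/8
A → B = 1/8 → 5/8 = 1
(A → B) ↔ B = 1 ↔ 5/8 = 5/8
¬((A → B) ↔ B) = ¬5/8 = 3/8
(¬(B → C) ↔ ¬(B ∨ (B ∨ B))) → ¬((A → B) ↔ B) = 7/8 → 3/8 = 1/2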